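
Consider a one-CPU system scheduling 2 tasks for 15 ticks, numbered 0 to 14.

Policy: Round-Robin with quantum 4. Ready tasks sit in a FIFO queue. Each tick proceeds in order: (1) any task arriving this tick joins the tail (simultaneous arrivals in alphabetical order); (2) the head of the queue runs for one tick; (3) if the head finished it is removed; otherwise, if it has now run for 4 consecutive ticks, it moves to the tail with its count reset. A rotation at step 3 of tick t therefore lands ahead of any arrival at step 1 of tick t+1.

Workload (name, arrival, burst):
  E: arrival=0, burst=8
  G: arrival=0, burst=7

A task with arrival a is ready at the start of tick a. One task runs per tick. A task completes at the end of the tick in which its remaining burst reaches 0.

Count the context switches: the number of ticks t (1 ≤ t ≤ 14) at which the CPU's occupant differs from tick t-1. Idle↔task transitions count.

context switches = 3

t=0: queue=[E,G] q_used=0 → run E
t=1: queue=[E,G] q_used=1 → run E
t=2: queue=[E,G] q_used=2 → run E
t=3: queue=[E,G] q_used=3 → run E
t=4: queue=[G,E] q_used=0 → run G
t=5: queue=[G,E] q_used=1 → run G
t=6: queue=[G,E] q_used=2 → run G
t=7: queue=[G,E] q_used=3 → run G
t=8: queue=[E,G] q_used=0 → run E
t=9: queue=[E,G] q_used=1 → run E
t=10: queue=[E,G] q_used=2 → run E
t=11: queue=[E,G] q_used=3 → run E
t=12: queue=[G] q_used=0 → run G
t=13: queue=[G] q_used=1 → run G
t=14: queue=[G] q_used=2 → run G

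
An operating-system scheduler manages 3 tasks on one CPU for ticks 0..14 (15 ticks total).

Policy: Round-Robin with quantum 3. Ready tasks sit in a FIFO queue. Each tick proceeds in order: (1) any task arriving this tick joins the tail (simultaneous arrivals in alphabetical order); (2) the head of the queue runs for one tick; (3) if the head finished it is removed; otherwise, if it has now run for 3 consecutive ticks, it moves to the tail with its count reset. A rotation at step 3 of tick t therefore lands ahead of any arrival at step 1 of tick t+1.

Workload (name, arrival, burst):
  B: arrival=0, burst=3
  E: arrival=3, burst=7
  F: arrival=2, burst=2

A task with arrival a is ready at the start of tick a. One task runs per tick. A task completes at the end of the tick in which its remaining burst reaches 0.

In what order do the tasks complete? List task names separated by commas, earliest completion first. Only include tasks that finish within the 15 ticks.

t=0: queue=[B] q_used=0 → run B
t=1: queue=[B] q_used=1 → run B
t=2: queue=[B,F] q_used=2 → run B
t=3: queue=[F,E] q_used=0 → run F
t=4: queue=[F,E] q_used=1 → run F
t=5: queue=[E] q_used=0 → run E
t=6: queue=[E] q_used=1 → run E
t=7: queue=[E] q_used=2 → run E
t=8: queue=[E] q_used=0 → run E
t=9: queue=[E] q_used=1 → run E
t=10: queue=[E] q_used=2 → run E
t=11: queue=[E] q_used=0 → run E
t=12: (idle)
t=13: (idle)
t=14: (idle)

completion order = B, F, E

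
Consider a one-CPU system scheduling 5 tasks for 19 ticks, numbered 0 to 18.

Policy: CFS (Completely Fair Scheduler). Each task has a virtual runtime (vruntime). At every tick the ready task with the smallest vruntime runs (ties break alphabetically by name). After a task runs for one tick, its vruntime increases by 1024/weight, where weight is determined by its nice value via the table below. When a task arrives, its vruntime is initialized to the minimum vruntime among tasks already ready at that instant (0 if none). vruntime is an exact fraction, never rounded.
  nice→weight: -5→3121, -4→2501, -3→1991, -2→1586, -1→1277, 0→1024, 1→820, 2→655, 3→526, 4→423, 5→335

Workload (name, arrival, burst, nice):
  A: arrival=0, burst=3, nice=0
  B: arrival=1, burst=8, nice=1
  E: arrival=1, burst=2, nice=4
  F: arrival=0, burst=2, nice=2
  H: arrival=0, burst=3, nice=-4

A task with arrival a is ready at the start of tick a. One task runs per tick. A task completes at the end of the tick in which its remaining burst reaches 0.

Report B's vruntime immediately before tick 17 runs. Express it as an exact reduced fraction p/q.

t=0: vr[A=0 F=0 H=0] → run A
t=1: vr[A=1 B=0 E=0 F=0 H=0] → run B
t=2: vr[A=1 B=256/205 E=0 F=0 H=0] → run E
t=3: vr[A=1 B=256/205 E=1024/423 F=0 H=0] → run F
t=4: vr[A=1 B=256/205 E=1024/423 F=1024/655 H=0] → run H
t=5: vr[A=1 B=256/205 E=1024/423 F=1024/655 H=1024/2501] → run H
t=6: vr[A=1 B=256/205 E=1024/423 F=1024/655 H=2048/2501] → run H
t=7: vr[A=1 B=256/205 E=1024/423 F=1024/655] → run A
t=8: vr[A=2 B=256/205 E=1024/423 F=1024/655] → run B
t=9: vr[A=2 B=512/205 E=1024/423 F=1024/655] → run F
t=10: vr[A=2 B=512/205 E=1024/423] → run A
t=11: vr[B=512/205 E=1024/423] → run E
t=12: vr[B=512/205] → run B
t=13: vr[B=768/205] → run B
t=14: vr[B=1024/205] → run B
t=15: vr[B=256/41] → run B
t=16: vr[B=1536/205] → run B
t=17: vr[B=1792/205] → run B
t=18: (idle)

vruntime(B, start of tick 17) = 1792/205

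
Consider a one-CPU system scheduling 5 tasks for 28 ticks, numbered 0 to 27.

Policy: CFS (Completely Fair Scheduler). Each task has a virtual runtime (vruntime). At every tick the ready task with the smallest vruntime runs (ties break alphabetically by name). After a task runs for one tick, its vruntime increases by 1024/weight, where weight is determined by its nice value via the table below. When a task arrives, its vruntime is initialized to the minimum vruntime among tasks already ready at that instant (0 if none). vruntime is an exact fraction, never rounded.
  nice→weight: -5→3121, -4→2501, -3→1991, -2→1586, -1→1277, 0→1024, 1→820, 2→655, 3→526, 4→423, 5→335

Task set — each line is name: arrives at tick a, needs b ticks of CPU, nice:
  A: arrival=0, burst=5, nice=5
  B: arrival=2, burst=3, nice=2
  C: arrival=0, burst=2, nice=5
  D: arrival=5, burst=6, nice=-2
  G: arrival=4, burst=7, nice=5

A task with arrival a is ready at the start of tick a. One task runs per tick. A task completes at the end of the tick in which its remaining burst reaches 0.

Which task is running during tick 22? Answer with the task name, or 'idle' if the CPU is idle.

t=0: vr[A=0 C=0] → run A
t=1: vr[A=1024/335 C=0] → run C
t=2: vr[A=1024/335 B=1024/335 C=1024/335] → run A
t=3: vr[A=2048/335 B=1024/335 C=1024/335] → run B
t=4: vr[A=2048/335 B=202752/43885 C=1024/335 G=1024/335] → run C
t=5: vr[A=2048/335 B=202752/43885 D=1024/335 G=1024/335] → run D
t=6: vr[A=2048/335 B=202752/43885 D=983552/265655 G=1024/335] → run G
t=7: vr[A=2048/335 B=202752/43885 D=983552/265655 G=2048/335] → run D
t=8: vr[A=2048/335 B=202752/43885 D=1155072/265655 G=2048/335] → run D
t=9: vr[A=2048/335 B=202752/43885 D=1326592/265655 G=2048/335] → run B
t=10: vr[A=2048/335 B=54272/8777 D=1326592/265655 G=2048/335] → run D
t=11: vr[A=2048/335 B=54272/8777 D=1498112/265655 G=2048/335] → run D
t=12: vr[A=2048/335 B=54272/8777 D=1669632/265655 G=2048/335] → run A
t=13: vr[A=3072/335 B=54272/8777 D=1669632/265655 G=2048/335] → run G
t=14: vr[A=3072/335 B=54272/8777 D=1669632/265655 G=3072/335] → run B
t=15: vr[A=3072/335 D=1669632/265655 G=3072/335] → run D
t=16: vr[A=3072/335 G=3072/335] → run A
t=17: vr[A=4096/335 G=3072/335] → run G
t=18: vr[A=4096/335 G=4096/335] → run A
t=19: vr[G=4096/335] → run G
t=20: vr[G=1024/67] → run G
t=21: vr[G=6144/335] → run G
t=22: vr[G=7168/335] → run G
t=23: (idle)
t=24: (idle)
t=25: (idle)
t=26: (idle)
t=27: (idle)

running at tick 22 = G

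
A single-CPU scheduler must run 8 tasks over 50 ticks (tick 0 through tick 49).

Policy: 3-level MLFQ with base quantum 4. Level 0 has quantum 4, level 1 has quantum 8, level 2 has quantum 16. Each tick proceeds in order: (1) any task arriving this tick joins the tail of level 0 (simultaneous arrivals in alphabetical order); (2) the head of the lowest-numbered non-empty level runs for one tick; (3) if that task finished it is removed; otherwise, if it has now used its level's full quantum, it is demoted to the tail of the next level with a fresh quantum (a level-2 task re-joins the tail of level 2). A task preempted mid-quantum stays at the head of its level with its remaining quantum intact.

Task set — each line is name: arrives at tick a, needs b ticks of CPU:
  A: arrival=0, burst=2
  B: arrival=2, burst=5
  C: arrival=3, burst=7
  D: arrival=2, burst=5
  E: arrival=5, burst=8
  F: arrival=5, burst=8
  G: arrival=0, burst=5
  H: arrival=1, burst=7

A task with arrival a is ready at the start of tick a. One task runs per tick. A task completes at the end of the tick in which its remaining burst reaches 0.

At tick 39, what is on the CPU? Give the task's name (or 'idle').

running at tick 39 = E

t=0: L0/L1/L2 = AG/-/- → run A
t=1: L0/L1/L2 = AGH/-/- → run A
t=2: L0/L1/L2 = GHBD/-/- → run G
t=3: L0/L1/L2 = GHBDC/-/- → run G
t=4: L0/L1/L2 = GHBDC/-/- → run G
t=5: L0/L1/L2 = GHBDCEF/-/- → run G
t=6: L0/L1/L2 = HBDCEF/G/- → run H
t=7: L0/L1/L2 = HBDCEF/G/- → run H
t=8: L0/L1/L2 = HBDCEF/G/- → run H
t=9: L0/L1/L2 = HBDCEF/G/- → run H
t=10: L0/L1/L2 = BDCEF/GH/- → run B
t=11: L0/L1/L2 = BDCEF/GH/- → run B
t=12: L0/L1/L2 = BDCEF/GH/- → run B
t=13: L0/L1/L2 = BDCEF/GH/- → run B
t=14: L0/L1/L2 = DCEF/GHB/- → run D
t=15: L0/L1/L2 = DCEF/GHB/- → run D
t=16: L0/L1/L2 = DCEF/GHB/- → run D
t=17: L0/L1/L2 = DCEF/GHB/- → run D
t=18: L0/L1/L2 = CEF/GHBD/- → run C
t=19: L0/L1/L2 = CEF/GHBD/- → run C
t=20: L0/L1/L2 = CEF/GHBD/- → run C
t=21: L0/L1/L2 = CEF/GHBD/- → run C
t=22: L0/L1/L2 = EF/GHBDC/- → run E
t=23: L0/L1/L2 = EF/GHBDC/- → run E
t=24: L0/L1/L2 = EF/GHBDC/- → run E
t=25: L0/L1/L2 = EF/GHBDC/- → run E
t=26: L0/L1/L2 = F/GHBDCE/- → run F
t=27: L0/L1/L2 = F/GHBDCE/- → run F
t=28: L0/L1/L2 = F/GHBDCE/- → run F
t=29: L0/L1/L2 = F/GHBDCE/- → run F
t=30: L0/L1/L2 = -/GHBDCEF/- → run G
t=31: L0/L1/L2 = -/HBDCEF/- → run H
t=32: L0/L1/L2 = -/HBDCEF/- → run H
t=33: L0/L1/L2 = -/HBDCEF/- → run H
t=34: L0/L1/L2 = -/BDCEF/- → run B
t=35: L0/L1/L2 = -/DCEF/- → run D
t=36: L0/L1/L2 = -/CEF/- → run C
t=37: L0/L1/L2 = -/CEF/- → run C
t=38: L0/L1/L2 = -/CEF/- → run C
t=39: L0/L1/L2 = -/EF/- → run E
t=40: L0/L1/L2 = -/EF/- → run E
t=41: L0/L1/L2 = -/EF/- → run E
t=42: L0/L1/L2 = -/EF/- → run E
t=43: L0/L1/L2 = -/F/- → run F
t=44: L0/L1/L2 = -/F/- → run F
t=45: L0/L1/L2 = -/F/- → run F
t=46: L0/L1/L2 = -/F/- → run F
t=47: (idle)
t=48: (idle)
t=49: (idle)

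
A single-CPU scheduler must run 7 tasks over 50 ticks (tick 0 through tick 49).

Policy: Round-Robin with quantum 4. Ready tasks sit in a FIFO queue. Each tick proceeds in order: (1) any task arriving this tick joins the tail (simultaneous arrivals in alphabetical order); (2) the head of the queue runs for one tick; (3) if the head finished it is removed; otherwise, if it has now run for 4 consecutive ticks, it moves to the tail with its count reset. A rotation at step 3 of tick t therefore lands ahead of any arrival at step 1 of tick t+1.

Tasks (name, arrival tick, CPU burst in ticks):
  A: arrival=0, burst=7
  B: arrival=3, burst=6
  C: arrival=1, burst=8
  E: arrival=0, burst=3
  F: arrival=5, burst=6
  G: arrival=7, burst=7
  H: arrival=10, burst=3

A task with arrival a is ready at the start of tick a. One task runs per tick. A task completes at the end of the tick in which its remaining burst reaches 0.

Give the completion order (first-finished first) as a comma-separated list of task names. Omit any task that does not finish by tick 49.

t=0: queue=[A,E] q_used=0 → run A
t=1: queue=[A,E,C] q_used=1 → run A
t=2: queue=[A,E,C] q_used=2 → run A
t=3: queue=[A,E,C,B] q_used=3 → run A
t=4: queue=[E,C,B,A] q_used=0 → run E
t=5: queue=[E,C,B,A,F] q_used=1 → run E
t=6: queue=[E,C,B,A,F] q_used=2 → run E
t=7: queue=[C,B,A,F,G] q_used=0 → run C
t=8: queue=[C,B,A,F,G] q_used=1 → run C
t=9: queue=[C,B,A,F,G] q_used=2 → run C
t=10: queue=[C,B,A,F,G,H] q_used=3 → run C
t=11: queue=[B,A,F,G,H,C] q_used=0 → run B
t=12: queue=[B,A,F,G,H,C] q_used=1 → run B
t=13: queue=[B,A,F,G,H,C] q_used=2 → run B
t=14: queue=[B,A,F,G,H,C] q_used=3 → run B
t=15: queue=[A,F,G,H,C,B] q_used=0 → run A
t=16: queue=[A,F,G,H,C,B] q_used=1 → run A
t=17: queue=[A,F,G,H,C,B] q_used=2 → run A
t=18: queue=[F,G,H,C,B] q_used=0 → run F
t=19: queue=[F,G,H,C,B] q_used=1 → run F
t=20: queue=[F,G,H,C,B] q_used=2 → run F
t=21: queue=[F,G,H,C,B] q_used=3 → run F
t=22: queue=[G,H,C,B,F] q_used=0 → run G
t=23: queue=[G,H,C,B,F] q_used=1 → run G
t=24: queue=[G,H,C,B,F] q_used=2 → run G
t=25: queue=[G,H,C,B,F] q_used=3 → run G
t=26: queue=[H,C,B,F,G] q_used=0 → run H
t=27: queue=[H,C,B,F,G] q_used=1 → run H
t=28: queue=[H,C,B,F,G] q_used=2 → run H
t=29: queue=[C,B,F,G] q_used=0 → run C
t=30: queue=[C,B,F,G] q_used=1 → run C
t=31: queue=[C,B,F,G] q_used=2 → run C
t=32: queue=[C,B,F,G] q_used=3 → run C
t=33: queue=[B,F,G] q_used=0 → run B
t=34: queue=[B,F,G] q_used=1 → run B
t=35: queue=[F,G] q_used=0 → run F
t=36: queue=[F,G] q_used=1 → run F
t=37: queue=[G] q_used=0 → run G
t=38: queue=[G] q_used=1 → run G
t=39: queue=[G] q_used=2 → run G
t=40: (idle)
t=41: (idle)
t=42: (idle)
t=43: (idle)
t=44: (idle)
t=45: (idle)
t=46: (idle)
t=47: (idle)
t=48: (idle)
t=49: (idle)

completion order = E, A, H, C, B, F, G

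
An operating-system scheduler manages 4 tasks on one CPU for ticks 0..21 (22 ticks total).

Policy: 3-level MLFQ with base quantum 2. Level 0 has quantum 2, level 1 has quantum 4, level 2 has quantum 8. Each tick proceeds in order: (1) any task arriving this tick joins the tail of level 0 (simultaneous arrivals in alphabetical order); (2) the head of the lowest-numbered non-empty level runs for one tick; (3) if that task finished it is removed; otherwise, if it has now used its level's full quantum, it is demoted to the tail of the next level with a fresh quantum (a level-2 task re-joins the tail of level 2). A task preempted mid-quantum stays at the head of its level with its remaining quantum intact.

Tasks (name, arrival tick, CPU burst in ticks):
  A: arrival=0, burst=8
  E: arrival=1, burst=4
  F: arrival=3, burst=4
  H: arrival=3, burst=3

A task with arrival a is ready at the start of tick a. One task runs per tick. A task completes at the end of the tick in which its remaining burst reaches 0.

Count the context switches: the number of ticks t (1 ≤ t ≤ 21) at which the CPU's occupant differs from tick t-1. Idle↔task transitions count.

t=0: L0/L1/L2 = A/-/- → run A
t=1: L0/L1/L2 = AE/-/- → run A
t=2: L0/L1/L2 = E/A/- → run E
t=3: L0/L1/L2 = EFH/A/- → run E
t=4: L0/L1/L2 = FH/AE/- → run F
t=5: L0/L1/L2 = FH/AE/- → run F
t=6: L0/L1/L2 = H/AEF/- → run H
t=7: L0/L1/L2 = H/AEF/- → run H
t=8: L0/L1/L2 = -/AEFH/- → run A
t=9: L0/L1/L2 = -/AEFH/- → run A
t=10: L0/L1/L2 = -/AEFH/- → run A
t=11: L0/L1/L2 = -/AEFH/- → run A
t=12: L0/L1/L2 = -/EFH/A → run E
t=13: L0/L1/L2 = -/EFH/A → run E
t=14: L0/L1/L2 = -/FH/A → run F
t=15: L0/L1/L2 = -/FH/A → run F
t=16: L0/L1/L2 = -/H/A → run H
t=17: L0/L1/L2 = -/-/A → run A
t=18: L0/L1/L2 = -/-/A → run A
t=19: (idle)
t=20: (idle)
t=21: (idle)

context switches = 9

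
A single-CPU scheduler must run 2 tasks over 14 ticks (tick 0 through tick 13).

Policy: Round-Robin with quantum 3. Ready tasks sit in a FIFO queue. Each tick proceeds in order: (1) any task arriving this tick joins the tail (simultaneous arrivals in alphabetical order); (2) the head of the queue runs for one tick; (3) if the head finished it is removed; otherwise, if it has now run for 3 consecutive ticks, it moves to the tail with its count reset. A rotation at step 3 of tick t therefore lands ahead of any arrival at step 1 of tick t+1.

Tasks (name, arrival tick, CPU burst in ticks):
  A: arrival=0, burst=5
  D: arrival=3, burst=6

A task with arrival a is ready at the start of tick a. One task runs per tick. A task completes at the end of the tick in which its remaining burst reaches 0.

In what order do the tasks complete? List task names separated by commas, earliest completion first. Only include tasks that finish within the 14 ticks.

t=0: queue=[A] q_used=0 → run A
t=1: queue=[A] q_used=1 → run A
t=2: queue=[A] q_used=2 → run A
t=3: queue=[A,D] q_used=0 → run A
t=4: queue=[A,D] q_used=1 → run A
t=5: queue=[D] q_used=0 → run D
t=6: queue=[D] q_used=1 → run D
t=7: queue=[D] q_used=2 → run D
t=8: queue=[D] q_used=0 → run D
t=9: queue=[D] q_used=1 → run D
t=10: queue=[D] q_used=2 → run D
t=11: (idle)
t=12: (idle)
t=13: (idle)

completion order = A, D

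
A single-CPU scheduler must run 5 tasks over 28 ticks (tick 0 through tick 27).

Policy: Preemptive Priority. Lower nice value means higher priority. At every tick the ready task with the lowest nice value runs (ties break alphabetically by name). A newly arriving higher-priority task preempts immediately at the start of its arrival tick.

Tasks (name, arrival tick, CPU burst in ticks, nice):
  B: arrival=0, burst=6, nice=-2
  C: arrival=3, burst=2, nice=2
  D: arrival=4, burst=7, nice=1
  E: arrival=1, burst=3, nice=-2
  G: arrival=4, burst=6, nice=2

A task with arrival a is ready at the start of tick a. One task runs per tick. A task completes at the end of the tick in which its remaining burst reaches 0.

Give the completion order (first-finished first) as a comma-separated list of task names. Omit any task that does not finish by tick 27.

completion order = B, E, D, C, G

t=0: ready={B} → run B
t=1: ready={B,E} → run B
t=2: ready={B,E} → run B
t=3: ready={B,C,E} → run B
t=4: ready={B,C,D,E,G} → run B
t=5: ready={B,C,D,E,G} → run B
t=6: ready={C,D,E,G} → run E
t=7: ready={C,D,E,G} → run E
t=8: ready={C,D,E,G} → run E
t=9: ready={C,D,G} → run D
t=10: ready={C,D,G} → run D
t=11: ready={C,D,G} → run D
t=12: ready={C,D,G} → run D
t=13: ready={C,D,G} → run D
t=14: ready={C,D,G} → run D
t=15: ready={C,D,G} → run D
t=16: ready={C,G} → run C
t=17: ready={C,G} → run C
t=18: ready={G} → run G
t=19: ready={G} → run G
t=20: ready={G} → run G
t=21: ready={G} → run G
t=22: ready={G} → run G
t=23: ready={G} → run G
t=24: (idle)
t=25: (idle)
t=26: (idle)
t=27: (idle)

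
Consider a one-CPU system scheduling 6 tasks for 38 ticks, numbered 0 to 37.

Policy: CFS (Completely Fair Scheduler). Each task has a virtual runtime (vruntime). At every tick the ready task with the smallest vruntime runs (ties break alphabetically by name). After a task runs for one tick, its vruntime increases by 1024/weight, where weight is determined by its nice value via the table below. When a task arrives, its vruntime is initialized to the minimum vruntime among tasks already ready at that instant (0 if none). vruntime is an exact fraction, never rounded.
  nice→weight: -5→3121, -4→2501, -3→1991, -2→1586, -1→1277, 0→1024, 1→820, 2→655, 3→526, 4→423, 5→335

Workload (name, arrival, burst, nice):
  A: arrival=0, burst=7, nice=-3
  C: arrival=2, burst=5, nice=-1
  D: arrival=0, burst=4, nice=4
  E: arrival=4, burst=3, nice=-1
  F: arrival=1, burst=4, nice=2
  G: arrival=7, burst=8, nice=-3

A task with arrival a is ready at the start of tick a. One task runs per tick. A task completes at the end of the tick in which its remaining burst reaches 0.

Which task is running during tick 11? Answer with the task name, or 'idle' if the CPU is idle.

running at tick 11 = G

t=0: vr[A=0 D=0] → run A
t=1: vr[A=1024/1991 D=0 F=0] → run D
t=2: vr[A=1024/1991 C=0 D=1024/423 F=0] → run C
t=3: vr[A=1024/1991 C=1024/1277 D=1024/423 F=0] → run F
t=4: vr[A=1024/1991 C=1024/1277 D=1024/423 E=1024/1991 F=1024/655] → run A
t=5: vr[A=2048/1991 C=1024/1277 D=1024/423 E=1024/1991 F=1024/655] → run E
t=6: vr[A=2048/1991 C=1024/1277 D=1024/423 E=3346432/2542507 F=1024/655] → run C
t=7: vr[A=2048/1991 C=2048/1277 D=1024/423 E=3346432/2542507 F=1024/655 G=2048/1991] → run A
t=8: vr[A=3072/1991 C=2048/1277 D=1024/423 E=3346432/2542507 F=1024/655 G=2048/1991] → run G
t=9: vr[A=3072/1991 C=2048/1277 D=1024/423 E=3346432/2542507 F=1024/655 G=3072/1991] → run E
t=10: vr[A=3072/1991 C=2048/1277 D=1024/423 E=5385216/2542507 F=1024/655 G=3072/1991] → run A
t=11: vr[A=4096/1991 C=2048/1277 D=1024/423 E=5385216/2542507 F=1024/655 G=3072/1991] → run G
t=12: vr[A=4096/1991 C=2048/1277 D=1024/423 E=5385216/2542507 F=1024/655 G=4096/1991] → run F
t=13: vr[A=4096/1991 C=2048/1277 D=1024/423 E=5385216/2542507 F=2048/655 G=4096/1991] → run C
t=14: vr[A=4096/1991 C=3072/1277 D=1024/423 E=5385216/2542507 F=2048/655 G=4096/1991] → run A
t=15: vr[A=5120/1991 C=3072/1277 D=1024/423 E=5385216/2542507 F=2048/655 G=4096/1991] → run G
t=16: vr[A=5120/1991 C=3072/1277 D=1024/423 E=5385216/2542507 F=2048/655 G=5120/1991] → run E
t=17: vr[A=5120/1991 C=3072/1277 D=1024/423 F=2048/655 G=5120/1991] → run C
t=18: vr[A=5120/1991 C=4096/1277 D=1024/423 F=2048/655 G=5120/1991] → run D
t=19: vr[A=5120/1991 C=4096/1277 D=2048/423 F=2048/655 G=5120/1991] → run A
t=20: vr[A=6144/1991 C=4096/1277 D=2048/423 F=2048/655 G=5120/1991] → run G
t=21: vr[A=6144/1991 C=4096/1277 D=2048/423 F=2048/655 G=6144/1991] → run A
t=22: vr[C=4096/1277 D=2048/423 F=2048/655 G=6144/1991] → run G
t=23: vr[C=4096/1277 D=2048/423 F=2048/655 G=7168/1991] → run F
t=24: vr[C=4096/1277 D=2048/423 F=3072/655 G=7168/1991] → run C
t=25: vr[D=2048/423 F=3072/655 G=7168/1991] → run G
t=26: vr[D=2048/423 F=3072/655 G=8192/1991] → run G
t=27: vr[D=2048/423 F=3072/655 G=9216/1991] → run G
t=28: vr[D=2048/423 F=3072/655] → run F
t=29: vr[D=2048/423] → run D
t=30: vr[D=1024/141] → run D
t=31: (idle)
t=32: (idle)
t=33: (idle)
t=34: (idle)
t=35: (idle)
t=36: (idle)
t=37: (idle)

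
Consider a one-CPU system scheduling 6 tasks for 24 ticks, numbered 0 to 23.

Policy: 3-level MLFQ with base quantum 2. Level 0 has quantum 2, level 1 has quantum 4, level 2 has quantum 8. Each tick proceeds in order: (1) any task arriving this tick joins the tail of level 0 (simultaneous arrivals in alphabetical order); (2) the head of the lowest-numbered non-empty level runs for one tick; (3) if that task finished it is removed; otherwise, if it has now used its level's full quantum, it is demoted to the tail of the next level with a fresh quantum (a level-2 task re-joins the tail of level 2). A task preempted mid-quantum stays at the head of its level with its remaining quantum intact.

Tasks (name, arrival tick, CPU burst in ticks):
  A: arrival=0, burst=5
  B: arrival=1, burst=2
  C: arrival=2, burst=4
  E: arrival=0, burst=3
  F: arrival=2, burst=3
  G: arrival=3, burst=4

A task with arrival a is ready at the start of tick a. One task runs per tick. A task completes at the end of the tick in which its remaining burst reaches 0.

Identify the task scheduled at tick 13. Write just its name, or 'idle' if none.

t=0: L0/L1/L2 = AE/-/- → run A
t=1: L0/L1/L2 = AEB/-/- → run A
t=2: L0/L1/L2 = EBCF/A/- → run E
t=3: L0/L1/L2 = EBCFG/A/- → run E
t=4: L0/L1/L2 = BCFG/AE/- → run B
t=5: L0/L1/L2 = BCFG/AE/- → run B
t=6: L0/L1/L2 = CFG/AE/- → run C
t=7: L0/L1/L2 = CFG/AE/- → run C
t=8: L0/L1/L2 = FG/AEC/- → run F
t=9: L0/L1/L2 = FG/AEC/- → run F
t=10: L0/L1/L2 = G/AECF/- → run G
t=11: L0/L1/L2 = G/AECF/- → run G
t=12: L0/L1/L2 = -/AECFG/- → run A
t=13: L0/L1/L2 = -/AECFG/- → run A
t=14: L0/L1/L2 = -/AECFG/- → run A
t=15: L0/L1/L2 = -/ECFG/- → run E
t=16: L0/L1/L2 = -/CFG/- → run C
t=17: L0/L1/L2 = -/CFG/- → run C
t=18: L0/L1/L2 = -/FG/- → run F
t=19: L0/L1/L2 = -/G/- → run G
t=20: L0/L1/L2 = -/G/- → run G
t=21: (idle)
t=22: (idle)
t=23: (idle)

running at tick 13 = A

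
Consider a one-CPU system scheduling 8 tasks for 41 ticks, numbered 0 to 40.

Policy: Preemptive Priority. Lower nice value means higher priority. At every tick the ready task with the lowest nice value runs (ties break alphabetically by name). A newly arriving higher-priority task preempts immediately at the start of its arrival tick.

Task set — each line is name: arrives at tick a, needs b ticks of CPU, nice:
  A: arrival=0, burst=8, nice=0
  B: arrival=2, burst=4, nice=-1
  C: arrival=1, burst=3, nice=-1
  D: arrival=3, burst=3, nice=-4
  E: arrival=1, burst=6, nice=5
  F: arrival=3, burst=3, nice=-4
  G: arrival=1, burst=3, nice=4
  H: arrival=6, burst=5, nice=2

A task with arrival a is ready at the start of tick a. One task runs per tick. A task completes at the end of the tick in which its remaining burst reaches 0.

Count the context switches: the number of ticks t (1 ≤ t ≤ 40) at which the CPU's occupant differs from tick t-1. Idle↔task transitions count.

context switches = 11

t=0: ready={A} → run A
t=1: ready={A,C,E,G} → run C
t=2: ready={A,B,C,E,G} → run B
t=3: ready={A,B,C,D,E,F,G} → run D
t=4: ready={A,B,C,D,E,F,G} → run D
t=5: ready={A,B,C,D,E,F,G} → run D
t=6: ready={A,B,C,E,F,G,H} → run F
t=7: ready={A,B,C,E,F,G,H} → run F
t=8: ready={A,B,C,E,F,G,H} → run F
t=9: ready={A,B,C,E,G,H} → run B
t=10: ready={A,B,C,E,G,H} → run B
t=11: ready={A,B,C,E,G,H} → run B
t=12: ready={A,C,E,G,H} → run C
t=13: ready={A,C,E,G,H} → run C
t=14: ready={A,E,G,H} → run A
t=15: ready={A,E,G,H} → run A
t=16: ready={A,E,G,H} → run A
t=17: ready={A,E,G,H} → run A
t=18: ready={A,E,G,H} → run A
t=19: ready={A,E,G,H} → run A
t=20: ready={A,E,G,H} → run A
t=21: ready={E,G,H} → run H
t=22: ready={E,G,H} → run H
t=23: ready={E,G,H} → run H
t=24: ready={E,G,H} → run H
t=25: ready={E,G,H} → run H
t=26: ready={E,G} → run G
t=27: ready={E,G} → run G
t=28: ready={E,G} → run G
t=29: ready={E} → run E
t=30: ready={E} → run E
t=31: ready={E} → run E
t=32: ready={E} → run E
t=33: ready={E} → run E
t=34: ready={E} → run E
t=35: (idle)
t=36: (idle)
t=37: (idle)
t=38: (idle)
t=39: (idle)
t=40: (idle)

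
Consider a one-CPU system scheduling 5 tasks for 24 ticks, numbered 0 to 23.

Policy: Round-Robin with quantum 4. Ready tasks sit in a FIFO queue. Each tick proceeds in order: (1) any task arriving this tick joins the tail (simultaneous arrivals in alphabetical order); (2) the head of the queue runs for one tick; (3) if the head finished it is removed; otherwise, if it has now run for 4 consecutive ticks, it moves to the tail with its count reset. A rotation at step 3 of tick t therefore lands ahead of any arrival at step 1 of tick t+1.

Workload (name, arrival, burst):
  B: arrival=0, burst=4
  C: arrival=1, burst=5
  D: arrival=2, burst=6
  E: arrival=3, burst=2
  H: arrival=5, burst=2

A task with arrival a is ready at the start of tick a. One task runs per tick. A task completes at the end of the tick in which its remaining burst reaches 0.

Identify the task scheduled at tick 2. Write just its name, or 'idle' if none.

running at tick 2 = B

t=0: queue=[B] q_used=0 → run B
t=1: queue=[B,C] q_used=1 → run B
t=2: queue=[B,C,D] q_used=2 → run B
t=3: queue=[B,C,D,E] q_used=3 → run B
t=4: queue=[C,D,E] q_used=0 → run C
t=5: queue=[C,D,E,H] q_used=1 → run C
t=6: queue=[C,D,E,H] q_used=2 → run C
t=7: queue=[C,D,E,H] q_used=3 → run C
t=8: queue=[D,E,H,C] q_used=0 → run D
t=9: queue=[D,E,H,C] q_used=1 → run D
t=10: queue=[D,E,H,C] q_used=2 → run D
t=11: queue=[D,E,H,C] q_used=3 → run D
t=12: queue=[E,H,C,D] q_used=0 → run E
t=13: queue=[E,H,C,D] q_used=1 → run E
t=14: queue=[H,C,D] q_used=0 → run H
t=15: queue=[H,C,D] q_used=1 → run H
t=16: queue=[C,D] q_used=0 → run C
t=17: queue=[D] q_used=0 → run D
t=18: queue=[D] q_used=1 → run D
t=19: (idle)
t=20: (idle)
t=21: (idle)
t=22: (idle)
t=23: (idle)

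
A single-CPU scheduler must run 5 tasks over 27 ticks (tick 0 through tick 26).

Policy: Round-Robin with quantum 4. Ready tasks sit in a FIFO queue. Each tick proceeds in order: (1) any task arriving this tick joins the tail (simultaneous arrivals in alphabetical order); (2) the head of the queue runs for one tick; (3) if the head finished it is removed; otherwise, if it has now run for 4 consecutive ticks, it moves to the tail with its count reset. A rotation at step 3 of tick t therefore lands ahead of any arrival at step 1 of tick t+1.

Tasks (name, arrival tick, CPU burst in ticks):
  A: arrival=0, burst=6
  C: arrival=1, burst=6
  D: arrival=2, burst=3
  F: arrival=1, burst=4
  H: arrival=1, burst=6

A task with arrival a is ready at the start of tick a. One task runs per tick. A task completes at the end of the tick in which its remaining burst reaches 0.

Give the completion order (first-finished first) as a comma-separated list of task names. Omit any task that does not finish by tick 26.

completion order = F, D, A, C, H

t=0: queue=[A] q_used=0 → run A
t=1: queue=[A,C,F,H] q_used=1 → run A
t=2: queue=[A,C,F,H,D] q_used=2 → run A
t=3: queue=[A,C,F,H,D] q_used=3 → run A
t=4: queue=[C,F,H,D,A] q_used=0 → run C
t=5: queue=[C,F,H,D,A] q_used=1 → run C
t=6: queue=[C,F,H,D,A] q_used=2 → run C
t=7: queue=[C,F,H,D,A] q_used=3 → run C
t=8: queue=[F,H,D,A,C] q_used=0 → run F
t=9: queue=[F,H,D,A,C] q_used=1 → run F
t=10: queue=[F,H,D,A,C] q_used=2 → run F
t=11: queue=[F,H,D,A,C] q_used=3 → run F
t=12: queue=[H,D,A,C] q_used=0 → run H
t=13: queue=[H,D,A,C] q_used=1 → run H
t=14: queue=[H,D,A,C] q_used=2 → run H
t=15: queue=[H,D,A,C] q_used=3 → run H
t=16: queue=[D,A,C,H] q_used=0 → run D
t=17: queue=[D,A,C,H] q_used=1 → run D
t=18: queue=[D,A,C,H] q_used=2 → run D
t=19: queue=[A,C,H] q_used=0 → run A
t=20: queue=[A,C,H] q_used=1 → run A
t=21: queue=[C,H] q_used=0 → run C
t=22: queue=[C,H] q_used=1 → run C
t=23: queue=[H] q_used=0 → run H
t=24: queue=[H] q_used=1 → run H
t=25: (idle)
t=26: (idle)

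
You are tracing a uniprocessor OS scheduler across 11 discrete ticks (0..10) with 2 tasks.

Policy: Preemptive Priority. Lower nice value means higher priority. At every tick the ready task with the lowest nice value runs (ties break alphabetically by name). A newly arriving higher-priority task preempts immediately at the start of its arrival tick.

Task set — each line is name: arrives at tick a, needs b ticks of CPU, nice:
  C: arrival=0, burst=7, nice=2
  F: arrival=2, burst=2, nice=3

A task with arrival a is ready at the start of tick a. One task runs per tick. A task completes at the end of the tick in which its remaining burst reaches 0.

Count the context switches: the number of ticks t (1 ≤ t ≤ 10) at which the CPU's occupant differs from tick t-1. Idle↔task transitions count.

t=0: ready={C} → run C
t=1: ready={C} → run C
t=2: ready={C,F} → run C
t=3: ready={C,F} → run C
t=4: ready={C,F} → run C
t=5: ready={C,F} → run C
t=6: ready={C,F} → run C
t=7: ready={F} → run F
t=8: ready={F} → run F
t=9: (idle)
t=10: (idle)

context switches = 2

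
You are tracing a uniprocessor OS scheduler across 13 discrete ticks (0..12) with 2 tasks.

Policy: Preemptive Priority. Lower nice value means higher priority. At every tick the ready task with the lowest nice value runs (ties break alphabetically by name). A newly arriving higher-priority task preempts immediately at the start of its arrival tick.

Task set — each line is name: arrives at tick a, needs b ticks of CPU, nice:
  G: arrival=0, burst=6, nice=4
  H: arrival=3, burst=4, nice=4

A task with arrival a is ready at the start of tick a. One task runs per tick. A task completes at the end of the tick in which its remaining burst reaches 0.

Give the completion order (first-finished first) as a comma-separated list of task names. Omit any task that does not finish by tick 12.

t=0: ready={G} → run G
t=1: ready={G} → run G
t=2: ready={G} → run G
t=3: ready={G,H} → run G
t=4: ready={G,H} → run G
t=5: ready={G,H} → run G
t=6: ready={H} → run H
t=7: ready={H} → run H
t=8: ready={H} → run H
t=9: ready={H} → run H
t=10: (idle)
t=11: (idle)
t=12: (idle)

completion order = G, H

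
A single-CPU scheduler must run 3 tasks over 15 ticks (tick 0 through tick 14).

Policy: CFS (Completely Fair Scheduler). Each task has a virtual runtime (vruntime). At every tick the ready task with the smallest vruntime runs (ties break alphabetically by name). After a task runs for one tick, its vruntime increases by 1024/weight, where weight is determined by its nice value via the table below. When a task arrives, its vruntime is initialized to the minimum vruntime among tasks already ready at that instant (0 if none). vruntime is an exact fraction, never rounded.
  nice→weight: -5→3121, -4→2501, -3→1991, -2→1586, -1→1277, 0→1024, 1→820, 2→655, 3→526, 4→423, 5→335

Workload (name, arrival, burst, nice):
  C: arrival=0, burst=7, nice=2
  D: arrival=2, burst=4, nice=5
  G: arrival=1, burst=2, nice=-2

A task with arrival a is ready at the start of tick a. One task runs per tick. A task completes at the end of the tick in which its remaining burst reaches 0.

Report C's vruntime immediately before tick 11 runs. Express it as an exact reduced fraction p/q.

vruntime(C, start of tick 11) = 6144/655

t=0: vr[C=0] → run C
t=1: vr[C=1024/655 G=1024/655] → run C
t=2: vr[C=2048/655 D=1024/655 G=1024/655] → run D
t=3: vr[C=2048/655 D=202752/43885 G=1024/655] → run G
t=4: vr[C=2048/655 D=202752/43885 G=1147392/519415] → run G
t=5: vr[C=2048/655 D=202752/43885] → run C
t=6: vr[C=3072/655 D=202752/43885] → run D
t=7: vr[C=3072/655 D=336896/43885] → run C
t=8: vr[C=4096/655 D=336896/43885] → run C
t=9: vr[C=1024/131 D=336896/43885] → run D
t=10: vr[C=1024/131 D=94208/8777] → run C
t=11: vr[C=6144/655 D=94208/8777] → run C
t=12: vr[D=94208/8777] → run D
t=13: (idle)
t=14: (idle)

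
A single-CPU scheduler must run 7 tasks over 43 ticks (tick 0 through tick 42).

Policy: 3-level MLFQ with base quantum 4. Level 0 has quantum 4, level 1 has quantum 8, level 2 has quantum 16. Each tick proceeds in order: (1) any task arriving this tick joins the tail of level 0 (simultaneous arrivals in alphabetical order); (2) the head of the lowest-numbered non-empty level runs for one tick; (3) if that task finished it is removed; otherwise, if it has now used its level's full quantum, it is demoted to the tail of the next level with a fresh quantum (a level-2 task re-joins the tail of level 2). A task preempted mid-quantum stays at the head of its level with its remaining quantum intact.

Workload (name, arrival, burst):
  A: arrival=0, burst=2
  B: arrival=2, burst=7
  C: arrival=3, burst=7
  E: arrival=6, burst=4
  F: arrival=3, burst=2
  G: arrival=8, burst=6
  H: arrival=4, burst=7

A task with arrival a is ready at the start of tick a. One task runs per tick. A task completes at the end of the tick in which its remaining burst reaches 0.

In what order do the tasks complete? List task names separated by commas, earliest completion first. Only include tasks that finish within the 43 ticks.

t=0: L0/L1/L2 = A/-/- → run A
t=1: L0/L1/L2 = A/-/- → run A
t=2: L0/L1/L2 = B/-/- → run B
t=3: L0/L1/L2 = BCF/-/- → run B
t=4: L0/L1/L2 = BCFH/-/- → run B
t=5: L0/L1/L2 = BCFH/-/- → run B
t=6: L0/L1/L2 = CFHE/B/- → run C
t=7: L0/L1/L2 = CFHE/B/- → run C
t=8: L0/L1/L2 = CFHEG/B/- → run C
t=9: L0/L1/L2 = CFHEG/B/- → run C
t=10: L0/L1/L2 = FHEG/BC/- → run F
t=11: L0/L1/L2 = FHEG/BC/- → run F
t=12: L0/L1/L2 = HEG/BC/- → run H
t=13: L0/L1/L2 = HEG/BC/- → run H
t=14: L0/L1/L2 = HEG/BC/- → run H
t=15: L0/L1/L2 = HEG/BC/- → run H
t=16: L0/L1/L2 = EG/BCH/- → run E
t=17: L0/L1/L2 = EG/BCH/- → run E
t=18: L0/L1/L2 = EG/BCH/- → run E
t=19: L0/L1/L2 = EG/BCH/- → run E
t=20: L0/L1/L2 = G/BCH/- → run G
t=21: L0/L1/L2 = G/BCH/- → run G
t=22: L0/L1/L2 = G/BCH/- → run G
t=23: L0/L1/L2 = G/BCH/- → run G
t=24: L0/L1/L2 = -/BCHG/- → run B
t=25: L0/L1/L2 = -/BCHG/- → run B
t=26: L0/L1/L2 = -/BCHG/- → run B
t=27: L0/L1/L2 = -/CHG/- → run C
t=28: L0/L1/L2 = -/CHG/- → run C
t=29: L0/L1/L2 = -/CHG/- → run C
t=30: L0/L1/L2 = -/HG/- → run H
t=31: L0/L1/L2 = -/HG/- → run H
t=32: L0/L1/L2 = -/HG/- → run H
t=33: L0/L1/L2 = -/G/- → run G
t=34: L0/L1/L2 = -/G/- → run G
t=35: (idle)
t=36: (idle)
t=37: (idle)
t=38: (idle)
t=39: (idle)
t=40: (idle)
t=41: (idle)
t=42: (idle)

completion order = A, F, E, B, C, H, G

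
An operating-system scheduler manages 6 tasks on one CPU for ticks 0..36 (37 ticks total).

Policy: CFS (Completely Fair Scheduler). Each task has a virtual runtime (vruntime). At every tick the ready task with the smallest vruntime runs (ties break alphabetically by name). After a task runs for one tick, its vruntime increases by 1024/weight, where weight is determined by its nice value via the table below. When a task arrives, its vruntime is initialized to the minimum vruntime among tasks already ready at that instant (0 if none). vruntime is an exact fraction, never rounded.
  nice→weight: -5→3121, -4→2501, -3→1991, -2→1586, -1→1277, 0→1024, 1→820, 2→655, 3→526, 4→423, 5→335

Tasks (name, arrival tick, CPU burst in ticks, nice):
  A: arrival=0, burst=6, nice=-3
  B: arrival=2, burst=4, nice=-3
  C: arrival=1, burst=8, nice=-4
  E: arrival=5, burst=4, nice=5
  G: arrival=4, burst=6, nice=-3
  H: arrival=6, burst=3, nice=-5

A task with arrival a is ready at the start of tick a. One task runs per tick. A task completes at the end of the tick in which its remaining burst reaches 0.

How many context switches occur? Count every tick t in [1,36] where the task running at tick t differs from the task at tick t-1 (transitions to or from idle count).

context switches = 27

t=0: vr[A=0] → run A
t=1: vr[A=1024/1991 C=1024/1991] → run A
t=2: vr[A=2048/1991 B=1024/1991 C=1024/1991] → run B
t=3: vr[A=2048/1991 B=2048/1991 C=1024/1991] → run C
t=4: vr[A=2048/1991 B=2048/1991 C=4599808/4979491 G=4599808/4979491] → run C
t=5: vr[A=2048/1991 B=2048/1991 C=6638592/4979491 E=4599808/4979491 G=4599808/4979491] → run E
t=6: vr[A=2048/1991 B=2048/1991 C=6638592/4979491 E=6639934464/1668129485 G=4599808/4979491 H=4599808/4979491] → run G
t=7: vr[A=2048/1991 B=2048/1991 C=6638592/4979491 E=6639934464/1668129485 G=7160832/4979491 H=4599808/4979491] → run H
t=8: vr[A=2048/1991 B=2048/1991 C=6638592/4979491 E=6639934464/1668129485 G=7160832/4979491 H=19454999552/15540991411] → run A
t=9: vr[A=3072/1991 B=2048/1991 C=6638592/4979491 E=6639934464/1668129485 G=7160832/4979491 H=19454999552/15540991411] → run B
t=10: vr[A=3072/1991 B=3072/1991 C=6638592/4979491 E=6639934464/1668129485 G=7160832/4979491 H=19454999552/15540991411] → run H
t=11: vr[A=3072/1991 B=3072/1991 C=6638592/4979491 E=6639934464/1668129485 G=7160832/4979491 H=24553998336/15540991411] → run C
t=12: vr[A=3072/1991 B=3072/1991 C=8677376/4979491 E=6639934464/1668129485 G=7160832/4979491 H=24553998336/15540991411] → run G
t=13: vr[A=3072/1991 B=3072/1991 C=8677376/4979491 E=6639934464/1668129485 G=9721856/4979491 H=24553998336/15540991411] → run A
t=14: vr[A=4096/1991 B=3072/1991 C=8677376/4979491 E=6639934464/1668129485 G=9721856/4979491 H=24553998336/15540991411] → run B
t=15: vr[A=4096/1991 B=4096/1991 C=8677376/4979491 E=6639934464/1668129485 G=9721856/4979491 H=24553998336/15540991411] → run H
t=16: vr[A=4096/1991 B=4096/1991 C=8677376/4979491 E=6639934464/1668129485 G=9721856/4979491] → run C
t=17: vr[A=4096/1991 B=4096/1991 C=10716160/4979491 E=6639934464/1668129485 G=9721856/4979491] → run G
t=18: vr[A=4096/1991 B=4096/1991 C=10716160/4979491 E=6639934464/1668129485 G=12282880/4979491] → run A
t=19: vr[A=5120/1991 B=4096/1991 C=10716160/4979491 E=6639934464/1668129485 G=12282880/4979491] → run B
t=20: vr[A=5120/1991 C=10716160/4979491 E=6639934464/1668129485 G=12282880/4979491] → run C
t=21: vr[A=5120/1991 C=12754944/4979491 E=6639934464/1668129485 G=12282880/4979491] → run G
t=22: vr[A=5120/1991 C=12754944/4979491 E=6639934464/1668129485 G=14843904/4979491] → run C
t=23: vr[A=5120/1991 C=14793728/4979491 E=6639934464/1668129485 G=14843904/4979491] → run A
t=24: vr[C=14793728/4979491 E=6639934464/1668129485 G=14843904/4979491] → run C
t=25: vr[C=16832512/4979491 E=6639934464/1668129485 G=14843904/4979491] → run G
t=26: vr[C=16832512/4979491 E=6639934464/1668129485 G=17404928/4979491] → run C
t=27: vr[E=6639934464/1668129485 G=17404928/4979491] → run G
t=28: vr[E=6639934464/1668129485] → run E
t=29: vr[E=11738933248/1668129485] → run E
t=30: vr[E=16837932032/1668129485] → run E
t=31: (idle)
t=32: (idle)
t=33: (idle)
t=34: (idle)
t=35: (idle)
t=36: (idle)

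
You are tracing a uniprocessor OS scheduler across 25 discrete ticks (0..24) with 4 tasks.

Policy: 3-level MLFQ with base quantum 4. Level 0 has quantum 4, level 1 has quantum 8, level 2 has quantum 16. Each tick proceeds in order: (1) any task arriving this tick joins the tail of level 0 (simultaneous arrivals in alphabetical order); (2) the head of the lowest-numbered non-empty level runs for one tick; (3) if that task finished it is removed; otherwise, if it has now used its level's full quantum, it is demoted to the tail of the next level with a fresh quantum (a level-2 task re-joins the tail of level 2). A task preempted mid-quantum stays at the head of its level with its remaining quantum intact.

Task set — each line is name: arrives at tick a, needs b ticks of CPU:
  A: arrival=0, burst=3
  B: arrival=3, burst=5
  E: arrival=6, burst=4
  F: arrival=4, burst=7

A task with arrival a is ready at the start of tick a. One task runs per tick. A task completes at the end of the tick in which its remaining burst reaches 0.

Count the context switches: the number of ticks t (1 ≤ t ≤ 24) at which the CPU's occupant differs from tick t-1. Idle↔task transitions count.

t=0: L0/L1/L2 = A/-/- → run A
t=1: L0/L1/L2 = A/-/- → run A
t=2: L0/L1/L2 = A/-/- → run A
t=3: L0/L1/L2 = B/-/- → run B
t=4: L0/L1/L2 = BF/-/- → run B
t=5: L0/L1/L2 = BF/-/- → run B
t=6: L0/L1/L2 = BFE/-/- → run B
t=7: L0/L1/L2 = FE/B/- → run F
t=8: L0/L1/L2 = FE/B/- → run F
t=9: L0/L1/L2 = FE/B/- → run F
t=10: L0/L1/L2 = FE/B/- → run F
t=11: L0/L1/L2 = E/BF/- → run E
t=12: L0/L1/L2 = E/BF/- → run E
t=13: L0/L1/L2 = E/BF/- → run E
t=14: L0/L1/L2 = E/BF/- → run E
t=15: L0/L1/L2 = -/BF/- → run B
t=16: L0/L1/L2 = -/F/- → run F
t=17: L0/L1/L2 = -/F/- → run F
t=18: L0/L1/L2 = -/F/- → run F
t=19: (idle)
t=20: (idle)
t=21: (idle)
t=22: (idle)
t=23: (idle)
t=24: (idle)

context switches = 6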